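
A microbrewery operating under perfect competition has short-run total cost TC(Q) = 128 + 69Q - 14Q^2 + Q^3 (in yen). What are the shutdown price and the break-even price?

AVC = 69 - 14Q + Q^2; minimized at Q = 7, giving min AVC = ¥20. That is the shutdown price.
ATC = 128/Q + 69 - 14Q + Q^2. Setting dATC/dQ = −128/Q^2 − 14 + 2Q = 0 gives Q = 8 (since 2·8^3 − 14·8^2 = 128).
min ATC = 128/8 + 69 − 14·8 + 8^2 = ¥37. That is the break-even price.
For ¥20 ≤ P < ¥37 the firm produces at a loss; below ¥20 it shuts down.

Shutdown price = ¥20; break-even price = ¥37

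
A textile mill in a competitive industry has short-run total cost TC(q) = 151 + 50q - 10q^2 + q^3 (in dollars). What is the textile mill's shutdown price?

The shutdown price is the minimum of AVC. VC = 50q - 10q^2 + q^3, so AVC = 50 - 10q + q^2.
At the minimum of AVC, MC = AVC. MC = 50 - 20q + 3q^2; setting MC = AVC gives 2q^2 - 10q = 0, so q = 5. min AVC = 25.
So the shutdown price is $25.

$25 per unit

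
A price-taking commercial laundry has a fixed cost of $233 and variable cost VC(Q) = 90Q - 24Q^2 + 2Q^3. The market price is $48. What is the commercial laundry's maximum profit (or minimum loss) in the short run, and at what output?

Profit = -$37 at Q = 7

AVC = 90 - 24Q + 2Q^2 has its minimum $18 at Q = 6; price $48 clears that bar, so the firm operates.
With MC = 90 - 48Q + 6Q^2, P = MC on the upward-sloping part at Q* = 7.
TR = 48·7 = 336. TC = 233 + 140 = 373. Profit = 336 − 373 = -$37.
By producing, the firm covers all variable cost plus $196 of fixed cost; shutting down would lose the full $233.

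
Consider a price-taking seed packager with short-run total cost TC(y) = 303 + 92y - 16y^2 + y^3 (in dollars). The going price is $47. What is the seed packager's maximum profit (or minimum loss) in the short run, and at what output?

Profit = -$141 at y = 9

AVC = 92 - 16y + y^2; min AVC = $28 at y = 8. Since P = $47 ≥ min AVC, the firm produces.
MC = 92 - 32y + 3y^2. Setting P = MC and taking the root on the rising branch gives y* = 9.
TR = 47·9 = 423. TC = 303 + 261 = 564. Profit = 423 − 564 = -$141.
By producing, the firm covers all variable cost plus $162 of fixed cost; shutting down would lose the full $303.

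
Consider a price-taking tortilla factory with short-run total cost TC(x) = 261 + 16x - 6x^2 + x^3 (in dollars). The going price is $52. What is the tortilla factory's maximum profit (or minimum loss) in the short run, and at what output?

AVC = 16 - 6x + x^2; min AVC = $7 at x = 3. Since P = $52 ≥ min AVC, the firm produces.
With MC = 16 - 12x + 3x^2, P = MC on the upward-sloping part at x* = 6.
TR = 52·6 = 312. TC = 261 + 96 = 357. Profit = 312 − 357 = -$45.
By producing, the firm covers all variable cost plus $216 of fixed cost; shutting down would lose the full $261.

Profit = -$45 at x = 6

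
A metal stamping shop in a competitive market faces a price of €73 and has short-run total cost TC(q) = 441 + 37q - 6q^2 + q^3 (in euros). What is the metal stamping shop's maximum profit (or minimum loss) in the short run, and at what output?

AVC = 37 - 6q + q^2; min AVC = €28 at q = 3. Since P = €73 ≥ min AVC, the firm produces.
With MC = 37 - 12q + 3q^2, P = MC on the upward-sloping part at q* = 6.
TR = 73·6 = 438. TC = 441 + 222 = 663. Profit = 438 − 663 = -€225.
That loss of €225 beats the €441 the firm would lose by shutting down; producing recovers €216 of fixed cost.

Profit = -€225 at q = 6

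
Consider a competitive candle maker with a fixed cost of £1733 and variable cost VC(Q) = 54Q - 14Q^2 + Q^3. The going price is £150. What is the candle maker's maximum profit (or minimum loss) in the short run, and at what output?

Profit = -£293 at Q = 12

AVC = 54 - 14Q + Q^2; min AVC = £5 at Q = 7. Since P = £150 ≥ min AVC, the firm produces.
MC = 54 - 28Q + 3Q^2. Setting P = MC and taking the root on the rising branch gives Q* = 12.
TR = 150·12 = 1800. TC = 1733 + 360 = 2093. Profit = 1800 − 2093 = -£293.
By producing, the firm covers all variable cost plus £1440 of fixed cost; shutting down would lose the full £1733.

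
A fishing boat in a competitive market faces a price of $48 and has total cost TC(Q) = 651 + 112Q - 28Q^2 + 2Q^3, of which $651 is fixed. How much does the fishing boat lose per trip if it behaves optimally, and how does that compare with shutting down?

Profit = -$395 at Q = 8

AVC = 112 - 28Q + 2Q^2 has its minimum $14 at Q = 7; price $48 clears that bar, so the firm operates.
MC = 112 - 56Q + 6Q^2. Setting P = MC and taking the root on the rising branch gives Q* = 8.
TR = 48·8 = 384. TC = 651 + 128 = 779. Profit = 384 − 779 = -$395.
By producing, the firm covers all variable cost plus $256 of fixed cost; shutting down would lose the full $651.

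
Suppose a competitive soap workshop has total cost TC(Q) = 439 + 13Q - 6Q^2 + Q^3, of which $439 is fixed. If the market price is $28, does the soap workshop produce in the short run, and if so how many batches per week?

Strip out fixed cost: VC = 13Q - 6Q^2 + Q^3. Then AVC = 13 - 6Q + Q^2 and MC = 13 - 12Q + 3Q^2.
The AVC parabola has its vertex at Q = 6/2 = 3, where AVC = 13 - 6·3 + 3^2 = $4.
Because $28 ≥ $4, revenue can cover variable cost; the firm operates.
Solving P = MC: -15 - 12Q + 3Q^2 = 0 ⇒ Q = -1 or 5. On the upward-sloping branch, Q* = 5.
Check: AVC at Q = 5 is $8 ≤ P, so revenue covers variable cost.
Profit = P·Q − TC = 28·5 − 479 = -$339, a loss, but smaller than the $439 fixed cost the firm would lose by shutting down.

Produce at Q = 5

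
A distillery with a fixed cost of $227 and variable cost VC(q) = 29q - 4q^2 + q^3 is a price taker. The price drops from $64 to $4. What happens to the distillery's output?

Output falls from 5 to 0 (the firm shuts down)

MC = 29 - 8q + 3q^2; the shutdown threshold is min AVC = $25 (at q = 2).
With P = $64 above the shutdown price, P = MC gives q = 5.
At P = $4 < min AVC = $25, price no longer covers variable cost at any output, so the firm shuts down: q = 0.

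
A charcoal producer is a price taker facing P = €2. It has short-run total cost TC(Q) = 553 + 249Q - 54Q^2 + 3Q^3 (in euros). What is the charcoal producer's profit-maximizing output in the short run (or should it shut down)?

Shut down

Strip out fixed cost: VC = 249Q - 54Q^2 + 3Q^3. Then AVC = 249 - 54Q + 3Q^2 and MC = 249 - 108Q + 9Q^2.
The AVC parabola has its vertex at Q = 54/6 = 9, where AVC = 249 - 54·9 + 3·9^2 = €6.
P = €2 lies below min AVC = €6; no output level covers variable cost.
Shutting down limits the loss to fixed cost, €553.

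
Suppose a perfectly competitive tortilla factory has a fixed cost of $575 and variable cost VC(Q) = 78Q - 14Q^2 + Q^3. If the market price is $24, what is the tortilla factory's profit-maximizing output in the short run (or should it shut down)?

Shut down

Strip out fixed cost: VC = 78Q - 14Q^2 + Q^3. Then AVC = 78 - 14Q + Q^2 and MC = 78 - 28Q + 3Q^2.
AVC hits its minimum where MC = AVC, at Q = 7, giving min AVC = 78 - 14·7 + 7^2 = $29.
P = $24 lies below min AVC = $29; no output level covers variable cost.
Best response: produce nothing and absorb the $575 fixed cost.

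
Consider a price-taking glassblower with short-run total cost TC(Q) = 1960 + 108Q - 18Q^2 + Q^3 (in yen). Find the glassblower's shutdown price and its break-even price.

AVC = 108 - 18Q + Q^2; minimized at Q = 9, giving min AVC = ¥27. That is the shutdown price.
ATC = 1960/Q + 108 - 18Q + Q^2. Setting dATC/dQ = −1960/Q^2 − 18 + 2Q = 0 gives Q = 14 (since 2·14^3 − 18·14^2 = 1960).
min ATC = 1960/14 + 108 − 18·14 + 14^2 = ¥192. That is the break-even price.
For ¥27 ≤ P < ¥192 the firm produces at a loss; below ¥27 it shuts down.

Shutdown price = ¥27; break-even price = ¥192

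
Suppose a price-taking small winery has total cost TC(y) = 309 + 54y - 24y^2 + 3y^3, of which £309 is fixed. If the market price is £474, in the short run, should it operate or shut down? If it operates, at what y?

Strip out fixed cost: VC = 54y - 24y^2 + 3y^3. Then AVC = 54 - 24y + 3y^2 and MC = 54 - 48y + 9y^2.
The AVC parabola has its vertex at y = 24/6 = 4, where AVC = 54 - 24·4 + 3·4^2 = £6.
Since P = £474 ≥ min AVC = £6, price covers variable cost and the firm should produce.
Set P = MC: 474 = 54 - 48y + 9y^2 → -420 - 48y + 9y^2 = 0. The roots are y = -14/3 and y = 10; the profit-maximizing output is on the rising part of MC, so y* = 10.
Check: AVC at y = 10 is £114 ≤ P, so revenue covers variable cost.
Profit = P·y − TC = 474·10 − 1449 = £3291.

Produce at y = 10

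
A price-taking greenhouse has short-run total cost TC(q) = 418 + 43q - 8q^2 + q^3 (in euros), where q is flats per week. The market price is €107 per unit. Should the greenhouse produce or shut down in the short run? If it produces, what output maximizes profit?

Produce at q = 8

Strip out fixed cost: VC = 43q - 8q^2 + q^3. Then AVC = 43 - 8q + q^2 and MC = 43 - 16q + 3q^2.
The AVC parabola has its vertex at q = 8/2 = 4, where AVC = 43 - 8·4 + 4^2 = €27.
P = €107 exceeds min AVC = €27, so the firm stays open.
Set P = MC: 107 = 43 - 16q + 3q^2 → -64 - 16q + 3q^2 = 0. The roots are q = -8/3 and q = 8; the profit-maximizing output is on the rising part of MC, so q* = 8.
Check: AVC at q = 8 is €43 ≤ P, so revenue covers variable cost.
Profit = P·q − TC = 107·8 − 762 = €94.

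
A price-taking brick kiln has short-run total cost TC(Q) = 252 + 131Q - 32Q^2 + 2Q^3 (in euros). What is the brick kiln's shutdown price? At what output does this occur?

€3 per unit, at Q = 8

Short-run supply begins at min AVC. From VC = 131Q - 32Q^2 + 2Q^3, AVC = 131 - 32Q + 2Q^2.
At the minimum of AVC, MC = AVC. MC = 131 - 64Q + 6Q^2; setting MC = AVC gives 4Q^2 - 32Q = 0, so Q = 8. min AVC = 3.
So the shutdown price is €3.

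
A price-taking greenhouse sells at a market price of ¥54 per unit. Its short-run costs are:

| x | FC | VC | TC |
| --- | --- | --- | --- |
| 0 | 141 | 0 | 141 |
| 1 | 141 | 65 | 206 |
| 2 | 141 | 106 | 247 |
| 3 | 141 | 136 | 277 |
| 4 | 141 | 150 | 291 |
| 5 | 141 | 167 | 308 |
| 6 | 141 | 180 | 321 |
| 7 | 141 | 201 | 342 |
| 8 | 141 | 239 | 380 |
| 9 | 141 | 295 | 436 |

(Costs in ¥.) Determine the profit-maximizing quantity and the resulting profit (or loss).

x = 8; profit = ¥52

Tabulate TR − TC: x=0: -141; x=1: -152; x=2: -139; x=3: -115; x=4: -75; x=5: -38; x=6: 3; x=7: 36; x=8: 52; x=9: 50.
Profit is maximized at x = 8. AVC there is 239/8 = ¥29.88 ≤ P, so producing beats shutting down (which would give -¥141).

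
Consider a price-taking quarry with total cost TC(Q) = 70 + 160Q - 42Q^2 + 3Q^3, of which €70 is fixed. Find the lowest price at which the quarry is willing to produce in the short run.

€13 per unit

Short-run supply begins at min AVC. From VC = 160Q - 42Q^2 + 3Q^3, AVC = 160 - 42Q + 3Q^2.
dAVC/dQ = -42 + 6Q = 0 gives Q = 7. min AVC = 160 - 42·7 + 3·7^2 = 13.
So the shutdown price is €13.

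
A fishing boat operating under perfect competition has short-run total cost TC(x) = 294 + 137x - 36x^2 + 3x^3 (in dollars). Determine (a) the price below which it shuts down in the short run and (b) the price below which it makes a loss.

Shutdown price = $29; break-even price = $74

Shutdown price = min AVC. AVC = 137 - 36x + 3x^2, with vertex at x = 6 and minimum $29.
ATC = 294/x + 137 - 36x + 3x^2. Setting dATC/dx = −294/x^2 − 36 + 6x = 0 gives x = 7 (since 6·7^3 − 36·7^2 = 294).
min ATC = 294/7 + 137 − 36·7 + 3·7^2 = $74. That is the break-even price.
Between these two prices the firm operates at a loss; above $74 it earns a profit.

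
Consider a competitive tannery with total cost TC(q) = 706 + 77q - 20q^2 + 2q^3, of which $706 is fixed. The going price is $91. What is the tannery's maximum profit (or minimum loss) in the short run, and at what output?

AVC = 77 - 20q + 2q^2; min AVC = $27 at q = 5. Since P = $91 ≥ min AVC, the firm produces.
MC = 77 - 40q + 6q^2. Setting P = MC and taking the root on the rising branch gives q* = 7.
TR = 91·7 = 637. TC = 706 + 245 = 951. Profit = 637 − 951 = -$314.
Shutting down would mean losing the fixed cost of $706, so operating at a loss of $314 is better by $392.

Profit = -$314 at q = 7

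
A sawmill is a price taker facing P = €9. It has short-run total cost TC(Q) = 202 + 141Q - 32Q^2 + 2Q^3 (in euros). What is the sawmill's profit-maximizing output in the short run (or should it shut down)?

Shut down

Variable cost is VC = 141Q - 32Q^2 + 2Q^3, so AVC = VC/Q = 141 - 32Q + 2Q^2 and MC = dTC/dQ = 141 - 64Q + 6Q^2.
AVC hits its minimum where MC = AVC, at Q = 8, giving min AVC = 141 - 32·8 + 2·8^2 = €13.
Since P = €9 < min AVC = €13, price fails to cover variable cost at any output.
Shutting down limits the loss to fixed cost, €202.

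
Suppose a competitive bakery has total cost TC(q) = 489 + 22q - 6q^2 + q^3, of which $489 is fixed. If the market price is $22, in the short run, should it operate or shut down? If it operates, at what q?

Produce at q = 4

Variable cost is VC = 22q - 6q^2 + q^3, so AVC = VC/q = 22 - 6q + q^2 and MC = dTC/dq = 22 - 12q + 3q^2.
AVC hits its minimum where MC = AVC, at q = 3, giving min AVC = 22 - 6·3 + 3^2 = $13.
Because $22 ≥ $13, revenue can cover variable cost; the firm operates.
Set P = MC: 22 = 22 - 12q + 3q^2 → -12q + 3q^2 = 0. The roots are q = 0 and q = 4; the profit-maximizing output is on the rising part of MC, so q* = 4.
Check: AVC at q = 4 is $14 ≤ P, so revenue covers variable cost.
Profit = P·q − TC = 22·4 − 545 = -$457, a loss, but smaller than the $489 fixed cost the firm would lose by shutting down.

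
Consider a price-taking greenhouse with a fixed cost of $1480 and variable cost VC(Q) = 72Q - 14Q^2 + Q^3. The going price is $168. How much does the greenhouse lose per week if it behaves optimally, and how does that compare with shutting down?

Profit = -$40 at Q = 12

AVC = 72 - 14Q + Q^2 has its minimum $23 at Q = 7; price $168 clears that bar, so the firm operates.
MC = 72 - 28Q + 3Q^2. Setting P = MC and taking the root on the rising branch gives Q* = 12.
TR = 168·12 = 2016. TC = 1480 + 576 = 2056. Profit = 2016 − 2056 = -$40.
By producing, the firm covers all variable cost plus $1440 of fixed cost; shutting down would lose the full $1480.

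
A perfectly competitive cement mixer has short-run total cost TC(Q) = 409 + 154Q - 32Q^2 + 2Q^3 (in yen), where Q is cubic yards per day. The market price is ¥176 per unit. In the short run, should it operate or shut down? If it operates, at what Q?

Strip out fixed cost: VC = 154Q - 32Q^2 + 2Q^3. Then AVC = 154 - 32Q + 2Q^2 and MC = 154 - 64Q + 6Q^2.
The AVC parabola has its vertex at Q = 32/4 = 8, where AVC = 154 - 32·8 + 2·8^2 = ¥26.
P = ¥176 exceeds min AVC = ¥26, so the firm stays open.
Solving P = MC: -22 - 64Q + 6Q^2 = 0 ⇒ Q = -1/3 or 11. On the upward-sloping branch, Q* = 11.
Check: AVC at Q = 11 is ¥44 ≤ P, so revenue covers variable cost.
Profit = P·Q − TC = 176·11 − 893 = ¥1043.

Produce at Q = 11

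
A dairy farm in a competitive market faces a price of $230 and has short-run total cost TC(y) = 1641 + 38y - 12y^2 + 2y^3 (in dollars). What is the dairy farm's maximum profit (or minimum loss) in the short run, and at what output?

Profit = -$361 at y = 8

AVC = 38 - 12y + 2y^2; min AVC = $20 at y = 3. Since P = $230 ≥ min AVC, the firm produces.
With MC = 38 - 24y + 6y^2, P = MC on the upward-sloping part at y* = 8.
TR = 230·8 = 1840. TC = 1641 + 560 = 2201. Profit = 1840 − 2201 = -$361.
That loss of $361 beats the $1641 the firm would lose by shutting down; producing recovers $1280 of fixed cost.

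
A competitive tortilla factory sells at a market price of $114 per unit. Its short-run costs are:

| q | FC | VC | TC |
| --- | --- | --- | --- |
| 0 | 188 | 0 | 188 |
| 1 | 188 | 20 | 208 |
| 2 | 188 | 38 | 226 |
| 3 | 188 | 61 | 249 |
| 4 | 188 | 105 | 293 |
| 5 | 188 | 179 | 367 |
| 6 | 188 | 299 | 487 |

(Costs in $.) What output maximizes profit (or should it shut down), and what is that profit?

Tabulate TR − TC: q=0: -188; q=1: -94; q=2: 2; q=3: 93; q=4: 163; q=5: 203; q=6: 197.
Profit is maximized at q = 5. AVC there is 179/5 = $35.80 ≤ P, so producing beats shutting down (which would give -$188).

q = 5; profit = $203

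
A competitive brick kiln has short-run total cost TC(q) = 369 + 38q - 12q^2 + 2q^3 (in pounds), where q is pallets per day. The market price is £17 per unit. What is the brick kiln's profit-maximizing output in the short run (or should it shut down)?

Shut down

Variable cost is VC = 38q - 12q^2 + 2q^3, so AVC = VC/q = 38 - 12q + 2q^2 and MC = dTC/dq = 38 - 24q + 6q^2.
AVC hits its minimum where MC = AVC, at q = 3, giving min AVC = 38 - 12·3 + 2·3^2 = £20.
P = £17 lies below min AVC = £20; no output level covers variable cost.
The firm minimizes its loss by shutting down and losing only its fixed cost of £369.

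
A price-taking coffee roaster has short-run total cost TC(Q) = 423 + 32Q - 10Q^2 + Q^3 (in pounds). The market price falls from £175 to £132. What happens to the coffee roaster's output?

AVC = 32 - 10Q + Q^2, minimized at Q = 5 where min AVC = £7. MC = 32 - 20Q + 3Q^2.
At P = £175 ≥ min AVC, set P = MC on the rising branch: Q = 11.
At P = £132 ≥ min AVC, set P = MC: Q = 10. The firm stays open but cuts output.

Output falls from 11 to 10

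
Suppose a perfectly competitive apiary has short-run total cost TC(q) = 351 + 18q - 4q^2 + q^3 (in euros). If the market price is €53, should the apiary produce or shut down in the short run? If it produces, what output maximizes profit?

Variable cost is VC = 18q - 4q^2 + q^3, so AVC = VC/q = 18 - 4q + q^2 and MC = dTC/dq = 18 - 8q + 3q^2.
AVC hits its minimum where MC = AVC, at q = 2, giving min AVC = 18 - 4·2 + 2^2 = €14.
P = €53 exceeds min AVC = €14, so the firm stays open.
Solving P = MC: -35 - 8q + 3q^2 = 0 ⇒ q = -7/3 or 5. On the upward-sloping branch, q* = 5.
Check: AVC at q = 5 is €23 ≤ P, so revenue covers variable cost.
Profit = P·q − TC = 53·5 − 466 = -€201, a loss, but smaller than the €351 fixed cost the firm would lose by shutting down.

Produce at q = 5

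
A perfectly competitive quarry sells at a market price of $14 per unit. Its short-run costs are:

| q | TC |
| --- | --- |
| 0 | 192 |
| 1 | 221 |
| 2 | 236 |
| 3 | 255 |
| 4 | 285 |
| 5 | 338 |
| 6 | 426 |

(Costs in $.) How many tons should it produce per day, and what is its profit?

q = 0 (shut down); profit = -$192

Profit at each row (π = 14q − TC): q=0: -192; q=1: -207; q=2: -208; q=3: -213; q=4: -229; q=5: -268; q=6: -342.
Profit is highest at q = 0. Equivalently, the lowest AVC in the table is 63/3 ≈ $21 at q = 3, and P = $14 falls below it — price never covers variable cost, so the firm shuts down and loses only its fixed cost.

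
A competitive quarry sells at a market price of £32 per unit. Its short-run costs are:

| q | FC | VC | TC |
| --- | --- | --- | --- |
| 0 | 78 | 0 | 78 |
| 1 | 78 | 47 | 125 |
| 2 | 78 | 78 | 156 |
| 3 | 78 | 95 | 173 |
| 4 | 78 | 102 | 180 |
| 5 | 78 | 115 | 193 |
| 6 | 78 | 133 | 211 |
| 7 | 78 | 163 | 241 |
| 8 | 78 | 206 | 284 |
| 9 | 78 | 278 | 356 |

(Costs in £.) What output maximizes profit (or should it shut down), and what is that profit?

Tabulate TR − TC: q=0: -78; q=1: -93; q=2: -92; q=3: -77; q=4: -52; q=5: -33; q=6: -19; q=7: -17; q=8: -28; q=9: -68.
Profit is maximized at q = 7. AVC there is 163/7 = £23.29 ≤ P, so producing beats shutting down (which would give -£78).

q = 7; profit = -£17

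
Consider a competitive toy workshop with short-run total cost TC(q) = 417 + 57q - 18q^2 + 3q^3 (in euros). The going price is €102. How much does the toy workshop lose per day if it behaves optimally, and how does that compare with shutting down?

Profit = -€117 at q = 5

AVC = 57 - 18q + 3q^2; min AVC = €30 at q = 3. Since P = €102 ≥ min AVC, the firm produces.
MC = 57 - 36q + 9q^2. Setting P = MC and taking the root on the rising branch gives q* = 5.
TR = 102·5 = 510. TC = 417 + 210 = 627. Profit = 510 − 627 = -€117.
Shutting down would mean losing the fixed cost of €417, so operating at a loss of €117 is better by €300.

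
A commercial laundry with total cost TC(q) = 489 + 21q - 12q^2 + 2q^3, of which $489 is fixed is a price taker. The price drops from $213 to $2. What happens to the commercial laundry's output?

Output falls from 8 to 0 (the firm shuts down)

MC = 21 - 24q + 6q^2; the shutdown threshold is min AVC = $3 (at q = 3).
At P = $213 ≥ min AVC, set P = MC on the rising branch: q = 8.
At P = $2 < min AVC = $3, price no longer covers variable cost at any output, so the firm shuts down: q = 0.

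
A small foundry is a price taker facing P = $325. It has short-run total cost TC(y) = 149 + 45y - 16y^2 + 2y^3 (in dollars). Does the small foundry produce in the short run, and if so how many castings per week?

Strip out fixed cost: VC = 45y - 16y^2 + 2y^3. Then AVC = 45 - 16y + 2y^2 and MC = 45 - 32y + 6y^2.
AVC is minimized where dAVC/dy = -16 + 4y = 0, at y = 4; min AVC = 45 - 16·4 + 2·4^2 = $13.
Because $325 ≥ $13, revenue can cover variable cost; the firm operates.
Set P = MC: 325 = 45 - 32y + 6y^2 → -280 - 32y + 6y^2 = 0. The roots are y = -14/3 and y = 10; the profit-maximizing output is on the rising part of MC, so y* = 10.
Check: AVC at y = 10 is $85 ≤ P, so revenue covers variable cost.
Profit = P·y − TC = 325·10 − 999 = $2251.

Produce at y = 10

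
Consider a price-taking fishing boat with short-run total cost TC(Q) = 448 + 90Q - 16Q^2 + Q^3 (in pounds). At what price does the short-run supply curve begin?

£26 per unit

The shutdown price is the minimum of AVC. VC = 90Q - 16Q^2 + Q^3, so AVC = 90 - 16Q + Q^2.
At the minimum of AVC, MC = AVC. MC = 90 - 32Q + 3Q^2; setting MC = AVC gives 2Q^2 - 16Q = 0, so Q = 8. min AVC = 26.
So the shutdown price is £26.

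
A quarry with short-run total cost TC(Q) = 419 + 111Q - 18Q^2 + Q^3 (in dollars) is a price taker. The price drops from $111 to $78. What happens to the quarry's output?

Output falls from 12 to 11

AVC = 111 - 18Q + Q^2, minimized at Q = 9 where min AVC = $30. MC = 111 - 36Q + 3Q^2.
With P = $111 above the shutdown price, P = MC gives Q = 12.
At P = $78 ≥ min AVC, set P = MC: Q = 11. The firm stays open but cuts output.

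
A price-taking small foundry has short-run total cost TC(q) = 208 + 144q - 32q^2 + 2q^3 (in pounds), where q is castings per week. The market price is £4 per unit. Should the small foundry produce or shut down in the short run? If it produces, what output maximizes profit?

From TC, MC = TC'(q) = 144 - 64q + 6q^2 and AVC = VC/q = 144 - 32q + 2q^2.
AVC is minimized where dAVC/dq = -32 + 4q = 0, at q = 8; min AVC = 144 - 32·8 + 2·8^2 = £16.
Since P = £4 < min AVC = £16, price fails to cover variable cost at any output.
Best response: produce nothing and absorb the £208 fixed cost.

Shut down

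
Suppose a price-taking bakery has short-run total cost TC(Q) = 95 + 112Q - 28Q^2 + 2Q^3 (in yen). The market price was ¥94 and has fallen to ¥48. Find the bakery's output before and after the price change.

Output falls from 9 to 8

AVC = 112 - 28Q + 2Q^2, minimized at Q = 7 where min AVC = ¥14. MC = 112 - 56Q + 6Q^2.
At P = ¥94 ≥ min AVC, set P = MC on the rising branch: Q = 9.
At P = ¥48 ≥ min AVC, set P = MC: Q = 8. The firm stays open but cuts output.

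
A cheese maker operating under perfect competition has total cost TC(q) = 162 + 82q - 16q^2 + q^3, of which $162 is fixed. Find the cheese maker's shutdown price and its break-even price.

Shutdown price = $18; break-even price = $37

AVC = 82 - 16q + q^2; minimized at q = 8, giving min AVC = $18. That is the shutdown price.
ATC = 162/q + 82 - 16q + q^2. Setting dATC/dq = −162/q^2 − 16 + 2q = 0 gives q = 9 (since 2·9^3 − 16·9^2 = 162).
min ATC = 162/9 + 82 − 16·9 + 9^2 = $37. That is the break-even price.
For $18 ≤ P < $37 the firm produces at a loss; below $18 it shuts down.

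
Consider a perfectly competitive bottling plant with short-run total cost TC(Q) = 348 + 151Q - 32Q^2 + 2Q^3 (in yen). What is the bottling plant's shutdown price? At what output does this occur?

¥23 per unit, at Q = 8

Short-run supply begins at min AVC. From VC = 151Q - 32Q^2 + 2Q^3, AVC = 151 - 32Q + 2Q^2.
dAVC/dQ = -32 + 4Q = 0 gives Q = 8. min AVC = 151 - 32·8 + 2·8^2 = 23.
So the shutdown price is ¥23.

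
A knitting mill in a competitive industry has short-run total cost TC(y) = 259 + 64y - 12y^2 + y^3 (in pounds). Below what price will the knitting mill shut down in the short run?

Short-run supply begins at min AVC. From VC = 64y - 12y^2 + y^3, AVC = 64 - 12y + y^2.
dAVC/dy = -12 + 2y = 0 gives y = 6. min AVC = 64 - 12·6 + 6^2 = 28.
For P < £28 the firm produces nothing.

£28 per unit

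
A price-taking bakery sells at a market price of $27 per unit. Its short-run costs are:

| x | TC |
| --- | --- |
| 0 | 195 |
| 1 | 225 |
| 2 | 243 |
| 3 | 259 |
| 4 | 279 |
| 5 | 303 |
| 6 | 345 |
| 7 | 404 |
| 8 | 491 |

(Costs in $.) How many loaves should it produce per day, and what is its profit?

Compute π = P·x − TC at each output: x=0: -195; x=1: -198; x=2: -189; x=3: -178; x=4: -171; x=5: -168; x=6: -183; x=7: -215; x=8: -275.
Profit is maximized at x = 5. AVC there is 108/5 = $21.60 ≤ P, so producing beats shutting down (which would give -$195).

x = 5; profit = -$168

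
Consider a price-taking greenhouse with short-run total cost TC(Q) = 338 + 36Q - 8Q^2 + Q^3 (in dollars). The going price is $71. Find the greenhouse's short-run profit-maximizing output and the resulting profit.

AVC = 36 - 8Q + Q^2; min AVC = $20 at Q = 4. Since P = $71 ≥ min AVC, the firm produces.
MC = 36 - 16Q + 3Q^2. Setting P = MC and taking the root on the rising branch gives Q* = 7.
TR = 71·7 = 497. TC = 338 + 203 = 541. Profit = 497 − 541 = -$44.
That loss of $44 beats the $338 the firm would lose by shutting down; producing recovers $294 of fixed cost.

Profit = -$44 at Q = 7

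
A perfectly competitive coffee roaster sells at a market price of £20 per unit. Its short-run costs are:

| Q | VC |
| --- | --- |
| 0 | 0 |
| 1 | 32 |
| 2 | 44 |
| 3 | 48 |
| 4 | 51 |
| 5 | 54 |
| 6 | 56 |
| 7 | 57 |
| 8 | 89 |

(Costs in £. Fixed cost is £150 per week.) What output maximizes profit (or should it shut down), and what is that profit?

Compute π = P·Q − TC at each output: Q=0: -150; Q=1: -162; Q=2: -154; Q=3: -138; Q=4: -121; Q=5: -104; Q=6: -86; Q=7: -67; Q=8: -79.
Profit is maximized at Q = 7. AVC there is 57/7 = £8.14 ≤ P, so producing beats shutting down (which would give -£150).

Q = 7; profit = -£67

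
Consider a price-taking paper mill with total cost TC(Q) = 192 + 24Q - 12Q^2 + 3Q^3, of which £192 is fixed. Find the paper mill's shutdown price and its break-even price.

Shutdown price = £12; break-even price = £72

Shutdown price = min AVC. AVC = 24 - 12Q + 3Q^2, with vertex at Q = 2 and minimum £12.
ATC = 192/Q + 24 - 12Q + 3Q^2. Setting dATC/dQ = −192/Q^2 − 12 + 6Q = 0 gives Q = 4 (since 6·4^3 − 12·4^2 = 192).
min ATC = 192/4 + 24 − 12·4 + 3·4^2 = £72. That is the break-even price.
Between these two prices the firm operates at a loss; above £72 it earns a profit.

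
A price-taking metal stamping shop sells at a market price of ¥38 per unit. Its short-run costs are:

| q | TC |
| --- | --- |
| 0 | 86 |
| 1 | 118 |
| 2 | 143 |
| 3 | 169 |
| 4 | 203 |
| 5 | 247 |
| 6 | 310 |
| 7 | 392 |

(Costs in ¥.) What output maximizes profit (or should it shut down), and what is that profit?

q = 4; profit = -¥51

Compute π = P·q − TC at each output: q=0: -86; q=1: -80; q=2: -67; q=3: -55; q=4: -51; q=5: -57; q=6: -82; q=7: -126.
Profit is maximized at q = 4. AVC there is 117/4 = ¥29.25 ≤ P, so producing beats shutting down (which would give -¥86).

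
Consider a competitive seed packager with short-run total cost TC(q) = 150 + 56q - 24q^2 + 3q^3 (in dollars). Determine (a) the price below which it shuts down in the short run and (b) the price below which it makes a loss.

Shutdown price = $8; break-even price = $41

AVC = 56 - 24q + 3q^2; minimized at q = 4, giving min AVC = $8. That is the shutdown price.
ATC = 150/q + 56 - 24q + 3q^2. Setting dATC/dq = −150/q^2 − 24 + 6q = 0 gives q = 5 (since 6·5^3 − 24·5^2 = 150).
min ATC = 150/5 + 56 − 24·5 + 3·5^2 = $41. That is the break-even price.
For $8 ≤ P < $41 the firm produces at a loss; below $8 it shuts down.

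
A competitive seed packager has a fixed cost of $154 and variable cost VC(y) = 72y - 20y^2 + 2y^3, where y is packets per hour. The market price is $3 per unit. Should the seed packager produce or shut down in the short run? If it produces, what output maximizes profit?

Variable cost is VC = 72y - 20y^2 + 2y^3, so AVC = VC/y = 72 - 20y + 2y^2 and MC = dTC/dy = 72 - 40y + 6y^2.
AVC hits its minimum where MC = AVC, at y = 5, giving min AVC = 72 - 20·5 + 2·5^2 = $22.
With P < min AVC ($3 < $22), every unit sold adds to the loss.
Shutting down limits the loss to fixed cost, $154.

Shut down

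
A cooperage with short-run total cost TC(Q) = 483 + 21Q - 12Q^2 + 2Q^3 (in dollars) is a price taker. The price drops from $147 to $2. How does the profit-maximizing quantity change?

Output falls from 7 to 0 (the firm shuts down)

AVC = 21 - 12Q + 2Q^2, minimized at Q = 3 where min AVC = $3. MC = 21 - 24Q + 6Q^2.
With P = $147 above the shutdown price, P = MC gives Q = 7.
At P = $2 < min AVC = $3, price no longer covers variable cost at any output, so the firm shuts down: Q = 0.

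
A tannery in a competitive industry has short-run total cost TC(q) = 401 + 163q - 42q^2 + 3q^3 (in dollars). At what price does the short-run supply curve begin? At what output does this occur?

$16 per unit, at q = 7

The firm shuts down when price falls below the minimum of average variable cost. AVC = VC/q = 163 - 42q + 3q^2.
dAVC/dq = -42 + 6q = 0 gives q = 7. min AVC = 163 - 42·7 + 3·7^2 = 16.
So the shutdown price is $16.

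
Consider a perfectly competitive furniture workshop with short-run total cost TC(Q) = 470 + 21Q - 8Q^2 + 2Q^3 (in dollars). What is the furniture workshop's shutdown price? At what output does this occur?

$13 per unit, at Q = 2

The shutdown price is the minimum of AVC. VC = 21Q - 8Q^2 + 2Q^3, so AVC = 21 - 8Q + 2Q^2.
dAVC/dQ = -8 + 4Q = 0 gives Q = 2. min AVC = 21 - 8·2 + 2·2^2 = 13.
The firm shuts down for any P below $13.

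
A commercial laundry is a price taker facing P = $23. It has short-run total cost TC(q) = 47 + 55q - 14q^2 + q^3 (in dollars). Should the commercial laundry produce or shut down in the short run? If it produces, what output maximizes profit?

Produce at q = 8

From TC, MC = TC'(q) = 55 - 28q + 3q^2 and AVC = VC/q = 55 - 14q + q^2.
AVC hits its minimum where MC = AVC, at q = 7, giving min AVC = 55 - 14·7 + 7^2 = $6.
Since P = $23 ≥ min AVC = $6, price covers variable cost and the firm should produce.
Solving P = MC: 32 - 28q + 3q^2 = 0 ⇒ q = 4/3 or 8. On the upward-sloping branch, q* = 8.
Check: AVC at q = 8 is $7 ≤ P, so revenue covers variable cost.
Profit = P·q − TC = 23·8 − 103 = $81.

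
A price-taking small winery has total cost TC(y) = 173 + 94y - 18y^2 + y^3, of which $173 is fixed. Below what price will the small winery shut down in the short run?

The shutdown price is the minimum of AVC. VC = 94y - 18y^2 + y^3, so AVC = 94 - 18y + y^2.
At the minimum of AVC, MC = AVC. MC = 94 - 36y + 3y^2; setting MC = AVC gives 2y^2 - 18y = 0, so y = 9. min AVC = 13.
The firm shuts down for any P below $13.

$13 per unit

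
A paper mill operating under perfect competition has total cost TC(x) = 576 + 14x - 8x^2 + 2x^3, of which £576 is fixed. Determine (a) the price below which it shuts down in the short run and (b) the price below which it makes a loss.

Shutdown price = min AVC. AVC = 14 - 8x + 2x^2, with vertex at x = 2 and minimum £6.
ATC = 576/x + 14 - 8x + 2x^2. Setting dATC/dx = −576/x^2 − 8 + 4x = 0 gives x = 6 (since 4·6^3 − 8·6^2 = 576).
min ATC = 576/6 + 14 − 8·6 + 2·6^2 = £134. That is the break-even price.
For £6 ≤ P < £134 the firm produces at a loss; below £6 it shuts down.

Shutdown price = £6; break-even price = £134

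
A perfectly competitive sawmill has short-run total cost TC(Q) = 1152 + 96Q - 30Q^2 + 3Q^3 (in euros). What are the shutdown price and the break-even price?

Shutdown price = €21; break-even price = €192

Shutdown price = min AVC. AVC = 96 - 30Q + 3Q^2, with vertex at Q = 5 and minimum €21.
ATC = 1152/Q + 96 - 30Q + 3Q^2. Setting dATC/dQ = −1152/Q^2 − 30 + 6Q = 0 gives Q = 8 (since 6·8^3 − 30·8^2 = 1152).
min ATC = 1152/8 + 96 − 30·8 + 3·8^2 = €192. That is the break-even price.
Between these two prices the firm operates at a loss; above €192 it earns a profit.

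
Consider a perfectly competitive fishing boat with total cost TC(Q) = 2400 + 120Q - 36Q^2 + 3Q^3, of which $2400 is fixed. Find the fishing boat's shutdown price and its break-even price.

AVC = 120 - 36Q + 3Q^2; minimized at Q = 6, giving min AVC = $12. That is the shutdown price.
ATC = 2400/Q + 120 - 36Q + 3Q^2. Setting dATC/dQ = −2400/Q^2 − 36 + 6Q = 0 gives Q = 10 (since 6·10^3 − 36·10^2 = 2400).
min ATC = 2400/10 + 120 − 36·10 + 3·10^2 = $300. That is the break-even price.
For $12 ≤ P < $300 the firm produces at a loss; below $12 it shuts down.

Shutdown price = $12; break-even price = $300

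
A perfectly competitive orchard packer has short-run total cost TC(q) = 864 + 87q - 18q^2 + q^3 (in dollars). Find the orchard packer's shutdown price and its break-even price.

Shutdown price = $6; break-even price = $87

AVC = 87 - 18q + q^2; minimized at q = 9, giving min AVC = $6. That is the shutdown price.
ATC = 864/q + 87 - 18q + q^2. Setting dATC/dq = −864/q^2 − 18 + 2q = 0 gives q = 12 (since 2·12^3 − 18·12^2 = 864).
min ATC = 864/12 + 87 − 18·12 + 12^2 = $87. That is the break-even price.
Between these two prices the firm operates at a loss; above $87 it earns a profit.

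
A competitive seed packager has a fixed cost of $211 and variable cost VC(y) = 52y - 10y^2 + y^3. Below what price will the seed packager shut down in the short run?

$27 per unit

Short-run supply begins at min AVC. From VC = 52y - 10y^2 + y^3, AVC = 52 - 10y + y^2.
At the minimum of AVC, MC = AVC. MC = 52 - 20y + 3y^2; setting MC = AVC gives 2y^2 - 10y = 0, so y = 5. min AVC = 27.
The firm shuts down for any P below $27.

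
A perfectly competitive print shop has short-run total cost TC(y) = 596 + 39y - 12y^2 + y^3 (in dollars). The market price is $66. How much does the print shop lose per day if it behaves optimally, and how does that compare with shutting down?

Profit = -$110 at y = 9

AVC = 39 - 12y + y^2 has its minimum $3 at y = 6; price $66 clears that bar, so the firm operates.
MC = 39 - 24y + 3y^2. Setting P = MC and taking the root on the rising branch gives y* = 9.
TR = 66·9 = 594. TC = 596 + 108 = 704. Profit = 594 − 704 = -$110.
Shutting down would mean losing the fixed cost of $596, so operating at a loss of $110 is better by $486.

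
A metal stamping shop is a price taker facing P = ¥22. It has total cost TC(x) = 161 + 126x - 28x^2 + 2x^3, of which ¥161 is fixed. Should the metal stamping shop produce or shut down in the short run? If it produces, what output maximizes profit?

From TC, MC = TC'(x) = 126 - 56x + 6x^2 and AVC = VC/x = 126 - 28x + 2x^2.
AVC hits its minimum where MC = AVC, at x = 7, giving min AVC = 126 - 28·7 + 2·7^2 = ¥28.
P = ¥22 lies below min AVC = ¥28; no output level covers variable cost.
Best response: produce nothing and absorb the ¥161 fixed cost.

Shut down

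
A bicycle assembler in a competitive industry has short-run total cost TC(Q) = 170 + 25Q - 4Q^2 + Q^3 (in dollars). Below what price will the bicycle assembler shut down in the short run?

Short-run supply begins at min AVC. From VC = 25Q - 4Q^2 + Q^3, AVC = 25 - 4Q + Q^2.
dAVC/dQ = -4 + 2Q = 0 gives Q = 2. min AVC = 25 - 4·2 + 2^2 = 21.
The firm shuts down for any P below $21.

$21 per unit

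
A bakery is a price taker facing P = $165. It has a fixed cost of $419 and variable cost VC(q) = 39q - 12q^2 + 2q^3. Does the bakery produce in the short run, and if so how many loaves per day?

Variable cost is VC = 39q - 12q^2 + 2q^3, so AVC = VC/q = 39 - 12q + 2q^2 and MC = dTC/dq = 39 - 24q + 6q^2.
AVC hits its minimum where MC = AVC, at q = 3, giving min AVC = 39 - 12·3 + 2·3^2 = $21.
P = $165 exceeds min AVC = $21, so the firm stays open.
P = MC gives -126 - 24q + 6q^2 = 0, with roots -3 and 7. Take the larger (rising MC): q* = 7.
Check: AVC at q = 7 is $53 ≤ P, so revenue covers variable cost.
Profit = P·q − TC = 165·7 − 790 = $365.

Produce at q = 7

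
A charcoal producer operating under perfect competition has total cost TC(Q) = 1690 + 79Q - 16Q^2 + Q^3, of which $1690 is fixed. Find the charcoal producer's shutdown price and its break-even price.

AVC = 79 - 16Q + Q^2; minimized at Q = 8, giving min AVC = $15. That is the shutdown price.
ATC = 1690/Q + 79 - 16Q + Q^2. Setting dATC/dQ = −1690/Q^2 − 16 + 2Q = 0 gives Q = 13 (since 2·13^3 − 16·13^2 = 1690).
min ATC = 1690/13 + 79 − 16·13 + 13^2 = $170. That is the break-even price.
Between these two prices the firm operates at a loss; above $170 it earns a profit.

Shutdown price = $15; break-even price = $170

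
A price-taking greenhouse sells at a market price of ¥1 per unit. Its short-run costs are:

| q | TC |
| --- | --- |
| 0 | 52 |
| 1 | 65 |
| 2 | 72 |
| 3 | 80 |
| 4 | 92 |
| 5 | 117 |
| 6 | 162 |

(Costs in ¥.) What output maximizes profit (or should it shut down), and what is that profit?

q = 0 (shut down); profit = -¥52

Compute π = P·q − TC at each output: q=0: -52; q=1: -64; q=2: -70; q=3: -77; q=4: -88; q=5: -112; q=6: -156.
Profit is highest at q = 0. Equivalently, the lowest AVC in the table is 28/3 ≈ ¥9.33 at q = 3, and P = ¥1 falls below it — price never covers variable cost, so the firm shuts down and loses only its fixed cost.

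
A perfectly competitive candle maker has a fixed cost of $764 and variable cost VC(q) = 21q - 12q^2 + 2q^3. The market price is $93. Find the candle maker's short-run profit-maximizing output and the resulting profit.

Profit = -$332 at q = 6

AVC = 21 - 12q + 2q^2 has its minimum $3 at q = 3; price $93 clears that bar, so the firm operates.
With MC = 21 - 24q + 6q^2, P = MC on the upward-sloping part at q* = 6.
TR = 93·6 = 558. TC = 764 + 126 = 890. Profit = 558 − 890 = -$332.
Shutting down would mean losing the fixed cost of $764, so operating at a loss of $332 is better by $432.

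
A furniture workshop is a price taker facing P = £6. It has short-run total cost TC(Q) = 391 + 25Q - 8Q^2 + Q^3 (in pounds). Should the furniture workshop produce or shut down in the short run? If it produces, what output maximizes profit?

Shut down

From TC, MC = TC'(Q) = 25 - 16Q + 3Q^2 and AVC = VC/Q = 25 - 8Q + Q^2.
The AVC parabola has its vertex at Q = 8/2 = 4, where AVC = 25 - 8·4 + 4^2 = £9.
P = £6 lies below min AVC = £9; no output level covers variable cost.
Best response: produce nothing and absorb the £391 fixed cost.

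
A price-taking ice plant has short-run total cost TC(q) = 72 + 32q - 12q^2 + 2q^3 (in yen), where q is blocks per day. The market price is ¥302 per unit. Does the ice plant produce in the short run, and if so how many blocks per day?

From TC, MC = TC'(q) = 32 - 24q + 6q^2 and AVC = VC/q = 32 - 12q + 2q^2.
AVC is minimized where dAVC/dq = -12 + 4q = 0, at q = 3; min AVC = 32 - 12·3 + 2·3^2 = ¥14.
Since P = ¥302 ≥ min AVC = ¥14, price covers variable cost and the firm should produce.
Set P = MC: 302 = 32 - 24q + 6q^2 → -270 - 24q + 6q^2 = 0. The roots are q = -5 and q = 9; the profit-maximizing output is on the rising part of MC, so q* = 9.
Check: AVC at q = 9 is ¥86 ≤ P, so revenue covers variable cost.
Profit = P·q − TC = 302·9 − 846 = ¥1872.

Produce at q = 9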